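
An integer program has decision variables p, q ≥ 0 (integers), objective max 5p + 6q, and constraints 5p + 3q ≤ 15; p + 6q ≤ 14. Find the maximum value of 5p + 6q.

The continuous relaxation peaks at (1.78, 2.04) with value 21.11; rounding to a feasible lattice point costs some objective.
(p,q)=(1,2): 5·1+3·2=11≤15, 1·1+6·2=13≤14, objective 17.
(p,q)=(2,1): 5·2+3·1=13≤15, 1·2+6·1=8≤14, objective 16.
No feasible integer point exceeds 17.

17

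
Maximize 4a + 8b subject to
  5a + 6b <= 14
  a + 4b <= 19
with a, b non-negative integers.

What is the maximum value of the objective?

16

Relaxing integrality, the LP optimum is 18.67 at (a,b) = (0, 2.33), which is not an integer point.
(a,b)=(0,2): 5·0+6·2=12≤14, 1·0+4·2=8≤19, objective 16.
(a,b)=(1,1): 5·1+6·1=11≤14, 1·1+4·1=5≤19, objective 12.
Maximum is 16 at (a,b)=(0,2).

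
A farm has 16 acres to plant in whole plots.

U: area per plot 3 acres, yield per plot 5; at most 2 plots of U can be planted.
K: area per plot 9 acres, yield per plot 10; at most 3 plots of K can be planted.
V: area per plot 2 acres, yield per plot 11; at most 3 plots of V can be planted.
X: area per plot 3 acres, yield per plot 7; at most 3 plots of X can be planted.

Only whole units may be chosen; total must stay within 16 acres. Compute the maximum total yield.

54

V has the best ratio (11/2); taking only V gives at most 3×11 = 33 (stopped by the supply cap of 3).
Mixing does better — 3×V and 3×X: area 15 ≤ 16, yield 3·11 + 3·7 = 54.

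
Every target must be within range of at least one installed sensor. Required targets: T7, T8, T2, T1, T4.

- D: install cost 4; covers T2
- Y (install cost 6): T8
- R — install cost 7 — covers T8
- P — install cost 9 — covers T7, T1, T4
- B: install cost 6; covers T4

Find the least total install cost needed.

Choose D, Y, and P: together they cover T7, T8, T2, T1, T4 — every target.
Total install cost: 4 + 6 + 9 = 19.
No cover costs less than 19.

19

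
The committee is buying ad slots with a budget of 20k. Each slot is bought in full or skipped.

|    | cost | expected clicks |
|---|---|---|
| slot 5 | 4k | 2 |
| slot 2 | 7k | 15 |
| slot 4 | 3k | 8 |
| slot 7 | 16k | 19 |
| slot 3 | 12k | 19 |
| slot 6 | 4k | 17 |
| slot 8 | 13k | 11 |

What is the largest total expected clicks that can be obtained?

44

slot 5 + slot 2 + slot 4 + slot 6: cost 4 + 7 + 3 + 4 = 18 ≤ 20, expected clicks 2 + 15 + 8 + 17 = 42.
slot 4 + slot 3 + slot 6: cost 3 + 12 + 4 = 19 ≤ 20, expected clicks 8 + 19 + 17 = 44.
Best is slot 4, slot 3, and slot 6 with total expected clicks 44.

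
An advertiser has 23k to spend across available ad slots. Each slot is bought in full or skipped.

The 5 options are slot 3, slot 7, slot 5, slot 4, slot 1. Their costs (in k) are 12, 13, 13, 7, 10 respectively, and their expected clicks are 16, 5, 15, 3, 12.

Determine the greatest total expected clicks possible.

28

Treat it as a binary knapsack problem.
Allowing fractional choices, the relaxed optimum would be about 29.2, but ad slots are indivisible.
slot 3 + slot 1: cost 12 + 10 = 22 ≤ 23, expected clicks 16 + 12 = 28.
slot 5 + slot 1: cost 13 + 10 = 23 ≤ 23, expected clicks 15 + 12 = 27.
slot 3 + slot 4: cost 12 + 7 = 19 ≤ 23, expected clicks 16 + 3 = 19.
Best is slot 3 and slot 1 with total expected clicks 28.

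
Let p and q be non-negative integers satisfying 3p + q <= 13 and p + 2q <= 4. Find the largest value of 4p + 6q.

16

(p,q)=(4,0): 3·4+1·0=12≤13, 1·4+2·0=4≤4, objective 16.
(p,q)=(3,0): 3·3+1·0=9≤13, 1·3+2·0=3≤4, objective 12.
Maximum is 16 at (p,q)=(4,0).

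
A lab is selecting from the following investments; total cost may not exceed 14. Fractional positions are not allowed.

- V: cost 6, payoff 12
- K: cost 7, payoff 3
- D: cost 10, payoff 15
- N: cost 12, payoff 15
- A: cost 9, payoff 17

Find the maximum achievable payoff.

Allowing fractional choices, the relaxed optimum would be about 27.1, but investments are indivisible.
A: cost 9 ≤ 14, payoff 17.
D: cost 10 ≤ 14, payoff 15.
N: cost 12 ≤ 14, payoff 15.
Best is A with total payoff 17.

17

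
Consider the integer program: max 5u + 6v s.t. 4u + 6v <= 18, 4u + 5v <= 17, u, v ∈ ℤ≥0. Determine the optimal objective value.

21

(u,v)=(3,1): 4·3+6·1=18≤18, 4·3+5·1=17≤17, objective 21.
(u,v)=(4,0): 4·4+6·0=16≤18, 4·4+5·0=16≤17, objective 20.
(u,v)=(2,1): 4·2+6·1=14≤18, 4·2+5·1=13≤17, objective 16.
The best lattice point is (3,1), giving 21.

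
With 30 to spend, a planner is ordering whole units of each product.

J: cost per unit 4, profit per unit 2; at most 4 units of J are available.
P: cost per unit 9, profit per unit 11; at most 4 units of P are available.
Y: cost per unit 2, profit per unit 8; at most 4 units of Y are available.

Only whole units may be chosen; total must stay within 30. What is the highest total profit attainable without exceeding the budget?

Y has the best ratio (8/2); taking only Y gives at most 4×8 = 32 (stopped by the supply cap of 4).
Mixing does better — 1×J, 2×P, and 4×Y: cost 30 ≤ 30, profit 1·2 + 2·11 + 4·8 = 56.

56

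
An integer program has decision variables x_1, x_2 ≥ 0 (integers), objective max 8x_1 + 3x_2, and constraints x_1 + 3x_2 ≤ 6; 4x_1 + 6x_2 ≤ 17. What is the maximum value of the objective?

32

(x_1,x_2)=(4,0): 1·4+3·0=4≤6, 4·4+6·0=16≤17, objective 32.
(x_1,x_2)=(3,0): 1·3+3·0=3≤6, 4·3+6·0=12≤17, objective 24.
Maximum is 32 at (x_1,x_2)=(4,0).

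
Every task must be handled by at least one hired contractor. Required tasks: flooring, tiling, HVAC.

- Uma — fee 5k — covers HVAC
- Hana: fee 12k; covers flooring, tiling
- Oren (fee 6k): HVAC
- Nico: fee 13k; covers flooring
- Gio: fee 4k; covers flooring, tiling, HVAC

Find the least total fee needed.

4

Gio alone covers flooring, tiling, HVAC — every task.
Total fee: 4.
No cover costs less than 4.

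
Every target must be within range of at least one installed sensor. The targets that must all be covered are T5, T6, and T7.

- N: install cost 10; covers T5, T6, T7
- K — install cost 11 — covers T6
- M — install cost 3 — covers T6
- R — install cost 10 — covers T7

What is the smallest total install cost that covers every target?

The greedy cost-per-new-target heuristic would pick M and N for 13, but a cheaper cover exists.
N alone covers T5, T6, T7 — every target.
Total install cost: 10.
No cover costs less than 10.

10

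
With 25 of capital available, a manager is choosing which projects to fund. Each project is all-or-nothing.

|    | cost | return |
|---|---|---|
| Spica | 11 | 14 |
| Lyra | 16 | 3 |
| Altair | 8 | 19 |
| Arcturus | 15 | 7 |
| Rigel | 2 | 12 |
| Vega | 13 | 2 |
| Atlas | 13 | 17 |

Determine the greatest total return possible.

48

Allowing fractional choices, the relaxed optimum would be about 50.5, but projects are indivisible.
Altair + Rigel + Atlas: cost 8 + 2 + 13 = 23 ≤ 25, return 19 + 12 + 17 = 48.
Altair + Arcturus + Rigel: cost 8 + 15 + 2 = 25 ≤ 25, return 19 + 7 + 12 = 38.
Spica + Altair + Rigel: cost 11 + 8 + 2 = 21 ≤ 25, return 14 + 19 + 12 = 45.
Best is Altair, Rigel, and Atlas with total return 48.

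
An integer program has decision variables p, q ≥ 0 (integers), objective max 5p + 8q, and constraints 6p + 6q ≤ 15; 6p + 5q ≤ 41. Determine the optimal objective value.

(p,q)=(0,2): 6·0+6·2=12≤15, 6·0+5·2=10≤41, objective 16.
(p,q)=(1,1): 6·1+6·1=12≤15, 6·1+5·1=11≤41, objective 13.
(p,q)=(0,1): 6·0+6·1=6≤15, 6·0+5·1=5≤41, objective 8.
Maximum is 16 at (p,q)=(0,2).

16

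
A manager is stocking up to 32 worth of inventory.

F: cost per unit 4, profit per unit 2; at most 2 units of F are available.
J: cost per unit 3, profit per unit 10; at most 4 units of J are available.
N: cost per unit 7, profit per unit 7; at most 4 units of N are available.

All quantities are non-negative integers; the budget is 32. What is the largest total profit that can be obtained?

56

This is a bounded integer knapsack.
Take 1×F, 4×J, and 2×N: cost 30 ≤ 32, profit 1·2 + 4·10 + 2·7 = 56.
J has the best ratio (10/3) and is taken to its limit of 4; remaining capacity is filled optimally with the others.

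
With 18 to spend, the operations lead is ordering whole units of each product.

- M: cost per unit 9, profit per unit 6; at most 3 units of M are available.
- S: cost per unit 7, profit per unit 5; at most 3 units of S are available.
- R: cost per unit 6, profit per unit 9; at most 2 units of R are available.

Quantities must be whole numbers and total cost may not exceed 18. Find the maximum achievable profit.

This is a bounded integer knapsack.
Take 2×R: cost 12 ≤ 18, profit 2·9 = 18.
R has the best ratio (9/6) and is taken to its limit of 2; remaining capacity is filled optimally with the others.

18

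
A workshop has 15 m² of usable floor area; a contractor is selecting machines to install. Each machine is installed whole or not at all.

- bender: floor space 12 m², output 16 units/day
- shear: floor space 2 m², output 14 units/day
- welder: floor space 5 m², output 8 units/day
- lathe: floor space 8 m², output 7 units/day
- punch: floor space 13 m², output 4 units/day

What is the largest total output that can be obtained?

30

Allowing fractional choices, the relaxed optimum would be about 32.7, but machines are indivisible.
bender + shear: floor space 12 + 2 = 14 ≤ 15, output 16 + 14 = 30.
shear + welder + lathe: floor space 2 + 5 + 8 = 15 ≤ 15, output 14 + 8 + 7 = 29.
Best is bender and shear with total output 30.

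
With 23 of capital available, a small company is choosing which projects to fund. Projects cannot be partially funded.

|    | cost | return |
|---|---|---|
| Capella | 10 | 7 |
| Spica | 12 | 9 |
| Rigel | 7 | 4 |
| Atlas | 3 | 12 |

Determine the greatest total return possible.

Take Spica, Rigel, and Atlas: cost 12 + 7 + 3 = 22 ≤ 23, return 9 + 4 + 12 = 25.
No other feasible combination does better.

25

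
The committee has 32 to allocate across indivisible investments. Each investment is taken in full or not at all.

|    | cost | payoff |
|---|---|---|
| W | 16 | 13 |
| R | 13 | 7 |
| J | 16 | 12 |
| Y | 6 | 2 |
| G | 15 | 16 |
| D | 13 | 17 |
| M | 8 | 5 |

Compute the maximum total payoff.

Treat it as a binary knapsack problem.
Take G and D: cost 15 + 13 = 28 ≤ 32, payoff 16 + 17 = 33.
No other feasible combination does better.

33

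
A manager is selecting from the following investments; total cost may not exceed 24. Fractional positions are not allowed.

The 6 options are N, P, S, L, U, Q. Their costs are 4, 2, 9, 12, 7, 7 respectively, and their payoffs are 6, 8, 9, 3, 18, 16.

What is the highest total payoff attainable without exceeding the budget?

Allowing fractional choices, the relaxed optimum would be about 52.0, but investments are indivisible.
N + P + U + Q: cost 4 + 2 + 7 + 7 = 20 ≤ 24, payoff 6 + 8 + 18 + 16 = 48.
S + U + Q: cost 9 + 7 + 7 = 23 ≤ 24, payoff 9 + 18 + 16 = 43.
Best is N, P, U, and Q with total payoff 48.

48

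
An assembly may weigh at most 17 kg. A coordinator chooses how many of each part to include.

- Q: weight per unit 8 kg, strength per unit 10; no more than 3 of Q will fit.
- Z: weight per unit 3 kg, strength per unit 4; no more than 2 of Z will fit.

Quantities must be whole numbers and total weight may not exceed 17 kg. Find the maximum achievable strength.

Z has the best ratio (4/3); taking only Z gives at most 2×4 = 8 (stopped by the supply cap of 2).
Mixing does better — 2×Q: weight 16 ≤ 17, strength 2·10 = 20.

20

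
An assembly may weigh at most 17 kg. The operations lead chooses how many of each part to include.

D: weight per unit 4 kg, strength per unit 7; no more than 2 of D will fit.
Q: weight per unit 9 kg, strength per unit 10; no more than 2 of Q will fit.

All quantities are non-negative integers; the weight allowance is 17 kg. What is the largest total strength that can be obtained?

24

Take 2×D and 1×Q: weight 17 ≤ 17, strength 2·7 + 1·10 = 24.
D has the best ratio (7/4) and is taken to its limit of 2; remaining capacity is filled optimally with the others.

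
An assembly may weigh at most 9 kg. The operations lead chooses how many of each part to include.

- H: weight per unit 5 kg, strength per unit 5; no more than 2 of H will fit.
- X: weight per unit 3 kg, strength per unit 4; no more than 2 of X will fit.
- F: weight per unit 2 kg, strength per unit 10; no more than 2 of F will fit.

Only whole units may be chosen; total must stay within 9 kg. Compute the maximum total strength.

This is a bounded integer knapsack.
F has the best ratio (10/2); taking only F gives at most 2×10 = 20 (stopped by the supply cap of 2).
Mixing does better — 1×H and 2×F: weight 9 ≤ 9, strength 1·5 + 2·10 = 25.

25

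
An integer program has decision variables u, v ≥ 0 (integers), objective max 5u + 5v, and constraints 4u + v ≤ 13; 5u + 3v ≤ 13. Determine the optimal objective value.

20

The continuous relaxation peaks at (0, 4.33) with value 21.67; rounding to a feasible lattice point costs some objective.
(u,v)=(0,4): 4·0+1·4=4≤13, 5·0+3·4=12≤13, objective 20.
(u,v)=(0,3): 4·0+1·3=3≤13, 5·0+3·3=9≤13, objective 15.
Maximum is 20 at (u,v)=(0,4).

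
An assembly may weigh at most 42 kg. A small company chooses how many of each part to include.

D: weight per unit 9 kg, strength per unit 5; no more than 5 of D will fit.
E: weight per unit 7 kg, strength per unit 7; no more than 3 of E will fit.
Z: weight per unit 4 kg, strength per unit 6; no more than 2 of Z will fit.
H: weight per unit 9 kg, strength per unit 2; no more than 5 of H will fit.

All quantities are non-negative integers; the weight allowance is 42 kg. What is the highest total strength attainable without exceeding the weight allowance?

Z has the best ratio (6/4); taking only Z gives at most 2×6 = 12 (stopped by the supply cap of 2).
Mixing does better — 1×D, 3×E, and 2×Z: weight 38 ≤ 42, strength 1·5 + 3·7 + 2·6 = 38.

38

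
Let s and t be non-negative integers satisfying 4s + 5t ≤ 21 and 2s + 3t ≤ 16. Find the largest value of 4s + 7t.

The continuous relaxation peaks at (0, 4.2) with value 29.40; rounding to a feasible lattice point costs some objective.
(s,t)=(0,4): 4·0+5·4=20≤21, 2·0+3·4=12≤16, objective 28.
(s,t)=(1,3): 4·1+5·3=19≤21, 2·1+3·3=11≤16, objective 25.
(s,t)=(0,3): 4·0+5·3=15≤21, 2·0+3·3=9≤16, objective 21.
Maximum is 28 at (s,t)=(0,4).

28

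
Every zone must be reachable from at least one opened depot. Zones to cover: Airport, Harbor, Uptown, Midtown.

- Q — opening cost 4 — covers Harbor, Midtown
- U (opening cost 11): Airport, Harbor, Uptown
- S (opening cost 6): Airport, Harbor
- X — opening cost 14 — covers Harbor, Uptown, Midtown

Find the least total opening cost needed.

This is an integer covering problem.
Choose Q and U: together they cover Airport, Harbor, Uptown, Midtown — every zone.
Total opening cost: 4 + 11 = 15.

15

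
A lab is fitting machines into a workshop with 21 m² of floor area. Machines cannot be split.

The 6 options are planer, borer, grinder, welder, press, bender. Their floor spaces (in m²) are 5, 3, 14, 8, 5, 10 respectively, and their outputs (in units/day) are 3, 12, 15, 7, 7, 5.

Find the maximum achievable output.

planer + borer + welder + press: floor space 5 + 3 + 8 + 5 = 21 ≤ 21, output 3 + 12 + 7 + 7 = 29.
borer + welder + press: floor space 3 + 8 + 5 = 16 ≤ 21, output 12 + 7 + 7 = 26.
borer + grinder: floor space 3 + 14 = 17 ≤ 21, output 12 + 15 = 27.
Best is planer, borer, welder, and press with total output 29.

29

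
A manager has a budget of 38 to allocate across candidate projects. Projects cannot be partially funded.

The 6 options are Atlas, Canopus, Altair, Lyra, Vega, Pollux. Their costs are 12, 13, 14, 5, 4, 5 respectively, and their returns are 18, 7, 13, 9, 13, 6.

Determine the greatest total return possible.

53

This is an integer program with binary decision variables.
Atlas + Canopus + Lyra + Vega: cost 12 + 13 + 5 + 4 = 34 ≤ 38, return 18 + 7 + 9 + 13 = 47.
Atlas + Altair + Lyra + Vega: cost 12 + 14 + 5 + 4 = 35 ≤ 38, return 18 + 13 + 9 + 13 = 53.
Atlas + Altair + Vega + Pollux: cost 12 + 14 + 4 + 5 = 35 ≤ 38, return 18 + 13 + 13 + 6 = 50.
Best is Atlas, Altair, Lyra, and Vega with total return 53.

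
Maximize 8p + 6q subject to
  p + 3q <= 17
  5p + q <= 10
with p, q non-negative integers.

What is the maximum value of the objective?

38

Relaxing integrality, the LP optimum is 39.57 at (p,q) = (0.929, 5.36), which is not an integer point.
(p,q)=(1,5): 1·1+3·5=16≤17, 5·1+1·5=10≤10, objective 38.
(p,q)=(1,4): 1·1+3·4=13≤17, 5·1+1·4=9≤10, objective 32.
(p,q)=(0,5): 1·0+3·5=15≤17, 5·0+1·5=5≤10, objective 30.
The best lattice point is (1,5), giving 38.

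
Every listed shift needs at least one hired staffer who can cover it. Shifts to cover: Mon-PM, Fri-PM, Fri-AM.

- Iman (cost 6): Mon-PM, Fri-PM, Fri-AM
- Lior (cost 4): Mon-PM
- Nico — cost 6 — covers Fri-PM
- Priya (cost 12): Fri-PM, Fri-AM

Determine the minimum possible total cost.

This is a weighted set-cover instance.
Iman alone covers Mon-PM, Fri-PM, Fri-AM — every shift.
Total cost: 6.
No cover costs less than 6.

6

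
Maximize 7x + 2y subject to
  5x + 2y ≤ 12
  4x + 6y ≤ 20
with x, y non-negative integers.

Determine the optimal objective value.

The continuous relaxation peaks at (2.4, 0) with value 16.80; rounding to a feasible lattice point costs some objective.
(x,y)=(2,1): 5·2+2·1=12≤12, 4·2+6·1=14≤20, objective 16.
(x,y)=(2,0): 5·2+2·0=10≤12, 4·2+6·0=8≤20, objective 14.
(x,y)=(1,2): 5·1+2·2=9≤12, 4·1+6·2=16≤20, objective 11.
(x,y)=(1,1): 5·1+2·1=7≤12, 4·1+6·1=10≤20, objective 9.
Maximum is 16 at (x,y)=(2,1).

16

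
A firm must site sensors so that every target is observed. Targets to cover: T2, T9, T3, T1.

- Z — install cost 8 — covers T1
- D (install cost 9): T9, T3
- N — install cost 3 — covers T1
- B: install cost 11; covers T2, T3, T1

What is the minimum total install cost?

This is an integer covering problem.
Choose D and B: together they cover T2, T9, T3, T1 — every target.
Total install cost: 9 + 11 = 20.

20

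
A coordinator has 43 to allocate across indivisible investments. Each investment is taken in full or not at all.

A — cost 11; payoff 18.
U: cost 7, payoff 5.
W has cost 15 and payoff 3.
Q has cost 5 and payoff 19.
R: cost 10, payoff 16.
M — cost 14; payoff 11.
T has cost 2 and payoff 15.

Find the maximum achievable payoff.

This is a 0-1 knapsack instance.
A + U + Q + R + T: cost 11 + 7 + 5 + 10 + 2 = 35 ≤ 43, payoff 18 + 5 + 19 + 16 + 15 = 73.
A + Q + R + M + T: cost 11 + 5 + 10 + 14 + 2 = 42 ≤ 43, payoff 18 + 19 + 16 + 11 + 15 = 79.
A + W + Q + R + T: cost 11 + 15 + 5 + 10 + 2 = 43 ≤ 43, payoff 18 + 3 + 19 + 16 + 15 = 71.
Best is A, Q, R, M, and T with total payoff 79.

79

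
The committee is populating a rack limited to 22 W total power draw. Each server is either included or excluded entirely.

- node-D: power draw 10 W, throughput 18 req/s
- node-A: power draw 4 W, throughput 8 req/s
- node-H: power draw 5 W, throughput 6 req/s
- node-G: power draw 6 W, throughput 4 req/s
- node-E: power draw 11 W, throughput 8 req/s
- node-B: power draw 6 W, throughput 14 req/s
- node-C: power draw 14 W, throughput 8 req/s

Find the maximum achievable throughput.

Treat it as a binary knapsack problem.
Allowing fractional choices, the relaxed optimum would be about 42.4, but servers are indivisible.
node-D + node-A + node-B: power draw 10 + 4 + 6 = 20 ≤ 22, throughput 18 + 8 + 14 = 40.
node-D + node-G + node-B: power draw 10 + 6 + 6 = 22 ≤ 22, throughput 18 + 4 + 14 = 36.
node-D + node-H + node-B: power draw 10 + 5 + 6 = 21 ≤ 22, throughput 18 + 6 + 14 = 38.
Best is node-D, node-A, and node-B with total throughput 40.

40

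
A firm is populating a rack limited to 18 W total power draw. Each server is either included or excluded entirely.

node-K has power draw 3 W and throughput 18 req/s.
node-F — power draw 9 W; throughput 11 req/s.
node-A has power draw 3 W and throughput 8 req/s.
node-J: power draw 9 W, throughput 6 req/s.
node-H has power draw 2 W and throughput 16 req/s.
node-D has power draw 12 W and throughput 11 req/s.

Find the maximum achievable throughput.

53

node-K + node-F + node-A + node-H: power draw 3 + 9 + 3 + 2 = 17 ≤ 18, throughput 18 + 11 + 8 + 16 = 53.
node-K + node-F + node-H: power draw 3 + 9 + 2 = 14 ≤ 18, throughput 18 + 11 + 16 = 45.
node-K + node-A + node-J + node-H: power draw 3 + 3 + 9 + 2 = 17 ≤ 18, throughput 18 + 8 + 6 + 16 = 48.
Best is node-K, node-F, node-A, and node-H with total throughput 53.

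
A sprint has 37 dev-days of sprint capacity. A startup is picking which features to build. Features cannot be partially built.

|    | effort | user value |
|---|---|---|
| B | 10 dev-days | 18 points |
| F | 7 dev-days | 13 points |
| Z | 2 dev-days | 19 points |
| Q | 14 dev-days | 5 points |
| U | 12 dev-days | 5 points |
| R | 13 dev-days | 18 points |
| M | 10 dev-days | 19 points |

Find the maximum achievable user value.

This is a 0-1 knapsack instance.
B + F + Z + M: effort 10 + 7 + 2 + 10 = 29 ≤ 37, user value 18 + 13 + 19 + 19 = 69.
B + Z + R + M: effort 10 + 2 + 13 + 10 = 35 ≤ 37, user value 18 + 19 + 18 + 19 = 74.
Best is B, Z, R, and M with total user value 74.

74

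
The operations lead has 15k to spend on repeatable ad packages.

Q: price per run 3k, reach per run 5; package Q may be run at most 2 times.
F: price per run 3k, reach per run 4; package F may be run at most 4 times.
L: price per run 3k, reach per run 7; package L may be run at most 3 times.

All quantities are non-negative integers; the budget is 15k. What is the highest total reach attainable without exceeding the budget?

31

Take 2×Q and 3×L: price 15 ≤ 15, reach 2·5 + 3·7 = 31.
L has the best ratio (7/3) and is taken to its limit of 3; remaining capacity is filled optimally with the others.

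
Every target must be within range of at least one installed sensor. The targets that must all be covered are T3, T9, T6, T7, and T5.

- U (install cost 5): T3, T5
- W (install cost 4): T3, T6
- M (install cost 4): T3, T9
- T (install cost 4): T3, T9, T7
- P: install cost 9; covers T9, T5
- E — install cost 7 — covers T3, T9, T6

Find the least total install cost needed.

13

Choose U, W, and T: together they cover T3, T9, T6, T7, T5 — every target.
Total install cost: 5 + 4 + 4 = 13.
No cover costs less than 13.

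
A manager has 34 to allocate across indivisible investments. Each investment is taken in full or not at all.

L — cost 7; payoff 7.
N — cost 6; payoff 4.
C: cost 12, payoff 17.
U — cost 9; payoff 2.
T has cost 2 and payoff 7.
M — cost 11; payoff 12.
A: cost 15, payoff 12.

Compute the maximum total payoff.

Allowing fractional choices, the relaxed optimum would be about 44.6, but investments are indivisible.
N + C + T + M: cost 6 + 12 + 2 + 11 = 31 ≤ 34, payoff 4 + 17 + 7 + 12 = 40.
L + C + T + M: cost 7 + 12 + 2 + 11 = 32 ≤ 34, payoff 7 + 17 + 7 + 12 = 43.
Best is L, C, T, and M with total payoff 43.

43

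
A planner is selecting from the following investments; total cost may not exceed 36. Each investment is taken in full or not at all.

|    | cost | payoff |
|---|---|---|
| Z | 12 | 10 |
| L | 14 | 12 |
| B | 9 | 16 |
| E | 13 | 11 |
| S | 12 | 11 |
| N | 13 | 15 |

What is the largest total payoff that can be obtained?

L + B + N: cost 14 + 9 + 13 = 36 ≤ 36, payoff 12 + 16 + 15 = 43.
B + S + N: cost 9 + 12 + 13 = 34 ≤ 36, payoff 16 + 11 + 15 = 42.
Best is L, B, and N with total payoff 43.

43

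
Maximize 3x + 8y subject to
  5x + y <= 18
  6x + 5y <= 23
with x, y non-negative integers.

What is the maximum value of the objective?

The continuous relaxation peaks at (0, 4.6) with value 36.80; rounding to a feasible lattice point costs some objective.
(x,y)=(0,4): 5·0+1·4=4≤18, 6·0+5·4=20≤23, objective 32.
(x,y)=(1,3): 5·1+1·3=8≤18, 6·1+5·3=21≤23, objective 27.
(x,y)=(0,3): 5·0+1·3=3≤18, 6·0+5·3=15≤23, objective 24.
Maximum is 32 at (x,y)=(0,4).

32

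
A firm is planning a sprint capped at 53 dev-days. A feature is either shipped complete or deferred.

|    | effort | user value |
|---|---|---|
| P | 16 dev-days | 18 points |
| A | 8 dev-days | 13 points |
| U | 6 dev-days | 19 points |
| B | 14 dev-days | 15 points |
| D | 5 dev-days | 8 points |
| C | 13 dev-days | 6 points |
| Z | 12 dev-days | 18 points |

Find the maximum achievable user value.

78

Take P, U, B, D, and Z: effort 16 + 6 + 14 + 5 + 12 = 53 ≤ 53, user value 18 + 19 + 15 + 8 + 18 = 78.
No other feasible combination does better.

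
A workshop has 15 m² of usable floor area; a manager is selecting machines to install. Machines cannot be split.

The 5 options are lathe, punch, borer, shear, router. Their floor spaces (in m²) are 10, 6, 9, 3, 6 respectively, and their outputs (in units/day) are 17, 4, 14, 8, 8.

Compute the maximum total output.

This is an integer program with binary decision variables.
Allowing fractional choices, the relaxed optimum would be about 28.1, but machines are indivisible.
borer + router: floor space 9 + 6 = 15 ≤ 15, output 14 + 8 = 22.
borer + shear: floor space 9 + 3 = 12 ≤ 15, output 14 + 8 = 22.
lathe + shear: floor space 10 + 3 = 13 ≤ 15, output 17 + 8 = 25.
Best is lathe and shear with total output 25.

25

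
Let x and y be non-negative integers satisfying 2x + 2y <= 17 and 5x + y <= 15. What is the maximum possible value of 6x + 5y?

The continuous relaxation peaks at (1.62, 6.88) with value 44.12; rounding to a feasible lattice point costs some objective.
(x,y)=(1,7): 2·1+2·7=16≤17, 5·1+1·7=12≤15, objective 41.
(x,y)=(0,8): 2·0+2·8=16≤17, 5·0+1·8=8≤15, objective 40.
(x,y)=(2,5): 2·2+2·5=14≤17, 5·2+1·5=15≤15, objective 37.
No feasible integer point exceeds 41.

41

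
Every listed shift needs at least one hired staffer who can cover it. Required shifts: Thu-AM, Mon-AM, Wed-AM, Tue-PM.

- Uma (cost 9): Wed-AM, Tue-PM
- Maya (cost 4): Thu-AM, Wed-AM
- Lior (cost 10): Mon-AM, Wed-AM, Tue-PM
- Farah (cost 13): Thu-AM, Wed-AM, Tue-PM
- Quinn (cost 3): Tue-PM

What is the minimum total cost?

14

The greedy cost-per-new-shift heuristic would pick Maya, Quinn, and Lior for 17, but a cheaper cover exists.
Choose Maya and Lior: together they cover Thu-AM, Mon-AM, Wed-AM, Tue-PM — every shift.
Total cost: 4 + 10 = 14.
No cover costs less than 14.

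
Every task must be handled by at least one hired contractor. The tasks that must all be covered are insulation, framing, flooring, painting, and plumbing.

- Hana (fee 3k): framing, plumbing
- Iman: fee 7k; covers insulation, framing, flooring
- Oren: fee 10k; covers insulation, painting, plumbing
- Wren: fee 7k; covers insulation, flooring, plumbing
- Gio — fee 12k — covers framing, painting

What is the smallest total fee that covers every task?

17

This is an integer covering problem.
The greedy cost-per-new-task heuristic would pick Hana, Iman, and Oren for 20, but a cheaper cover exists.
Choose Iman and Oren: together they cover insulation, framing, flooring, painting, plumbing — every task.
Total fee: 7 + 10 = 17.
No cover costs less than 17.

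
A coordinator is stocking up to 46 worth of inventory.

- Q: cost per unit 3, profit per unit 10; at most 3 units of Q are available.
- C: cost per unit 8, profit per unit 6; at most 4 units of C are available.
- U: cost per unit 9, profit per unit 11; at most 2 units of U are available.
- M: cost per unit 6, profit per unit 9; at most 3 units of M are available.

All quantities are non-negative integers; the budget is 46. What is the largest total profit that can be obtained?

Q has the best ratio (10/3); taking only Q gives at most 3×10 = 30 (stopped by the supply cap of 3).
Mixing does better — 3×Q, 2×U, and 3×M: cost 45 ≤ 46, profit 3·10 + 2·11 + 3·9 = 79.

79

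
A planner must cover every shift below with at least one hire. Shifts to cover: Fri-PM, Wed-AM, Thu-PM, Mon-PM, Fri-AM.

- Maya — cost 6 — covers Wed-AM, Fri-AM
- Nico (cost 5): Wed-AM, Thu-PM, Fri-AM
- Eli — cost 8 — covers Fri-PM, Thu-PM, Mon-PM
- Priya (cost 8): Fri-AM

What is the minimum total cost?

Choose Nico and Eli: together they cover Fri-PM, Wed-AM, Thu-PM, Mon-PM, Fri-AM — every shift.
Total cost: 5 + 8 = 13.
No cover costs less than 13.

13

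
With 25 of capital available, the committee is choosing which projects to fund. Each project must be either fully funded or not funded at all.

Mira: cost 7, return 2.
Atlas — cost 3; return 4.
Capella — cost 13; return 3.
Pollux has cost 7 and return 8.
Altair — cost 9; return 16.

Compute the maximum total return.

Treat it as a binary knapsack problem.
Allowing fractional choices, the relaxed optimum would be about 29.7, but projects are indivisible.
Atlas + Pollux + Altair: cost 3 + 7 + 9 = 19 ≤ 25, return 4 + 8 + 16 = 28.
Mira + Pollux + Altair: cost 7 + 7 + 9 = 23 ≤ 25, return 2 + 8 + 16 = 26.
Best is Atlas, Pollux, and Altair with total return 28.

28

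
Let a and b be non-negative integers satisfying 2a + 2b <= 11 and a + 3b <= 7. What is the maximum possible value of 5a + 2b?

25

(a,b)=(5,0): 2·5+2·0=10≤11, 1·5+3·0=5≤7, objective 25.
(a,b)=(4,1): 2·4+2·1=10≤11, 1·4+3·1=7≤7, objective 22.
(a,b)=(4,0): 2·4+2·0=8≤11, 1·4+3·0=4≤7, objective 20.
No feasible integer point exceeds 25.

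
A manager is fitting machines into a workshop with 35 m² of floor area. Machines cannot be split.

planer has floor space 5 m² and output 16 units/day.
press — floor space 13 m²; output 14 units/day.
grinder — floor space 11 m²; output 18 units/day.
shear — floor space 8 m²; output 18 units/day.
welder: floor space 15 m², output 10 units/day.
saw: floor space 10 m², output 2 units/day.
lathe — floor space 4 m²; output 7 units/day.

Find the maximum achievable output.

59

Take planer, grinder, shear, and lathe: floor space 5 + 11 + 8 + 4 = 28 ≤ 35, output 16 + 18 + 18 + 7 = 59.
No other feasible combination does better.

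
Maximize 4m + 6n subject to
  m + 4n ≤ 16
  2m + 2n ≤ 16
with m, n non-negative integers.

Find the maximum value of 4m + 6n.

36

The continuous relaxation peaks at (5.33, 2.67) with value 37.33; rounding to a feasible lattice point costs some objective.
(m,n)=(6,2): 1·6+4·2=14≤16, 2·6+2·2=16≤16, objective 36.
(m,n)=(7,1): 1·7+4·1=11≤16, 2·7+2·1=16≤16, objective 34.
Maximum is 36 at (m,n)=(6,2).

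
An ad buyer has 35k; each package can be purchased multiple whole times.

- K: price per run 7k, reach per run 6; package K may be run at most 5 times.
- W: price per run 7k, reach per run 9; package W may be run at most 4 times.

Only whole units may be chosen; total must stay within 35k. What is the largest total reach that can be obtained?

This is a bounded integer knapsack.
W has the best ratio (9/7); taking only W gives at most 4×9 = 36 (stopped by the supply cap of 4).
Mixing does better — 1×K and 4×W: price 35 ≤ 35, reach 1·6 + 4·9 = 42.

42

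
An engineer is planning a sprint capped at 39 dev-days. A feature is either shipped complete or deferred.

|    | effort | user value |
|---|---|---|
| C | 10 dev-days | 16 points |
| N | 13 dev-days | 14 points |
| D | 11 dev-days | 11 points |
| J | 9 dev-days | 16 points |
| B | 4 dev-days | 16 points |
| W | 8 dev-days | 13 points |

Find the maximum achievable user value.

This is a 0-1 knapsack instance.
C + J + B + W: effort 10 + 9 + 4 + 8 = 31 ≤ 39, user value 16 + 16 + 16 + 13 = 61.
C + N + J + B: effort 10 + 13 + 9 + 4 = 36 ≤ 39, user value 16 + 14 + 16 + 16 = 62.
Best is C, N, J, and B with total user value 62.

62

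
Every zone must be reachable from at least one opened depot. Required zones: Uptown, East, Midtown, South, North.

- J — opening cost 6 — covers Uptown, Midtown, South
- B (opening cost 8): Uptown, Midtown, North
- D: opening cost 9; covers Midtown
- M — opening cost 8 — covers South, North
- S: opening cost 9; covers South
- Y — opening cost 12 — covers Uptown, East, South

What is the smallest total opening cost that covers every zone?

This is an integer covering problem.
The greedy cost-per-new-zone heuristic would pick J, B, and Y for 26, but a cheaper cover exists.
Choose B and Y: together they cover Uptown, East, Midtown, South, North — every zone.
Total opening cost: 8 + 12 = 20.
No cover costs less than 20.

20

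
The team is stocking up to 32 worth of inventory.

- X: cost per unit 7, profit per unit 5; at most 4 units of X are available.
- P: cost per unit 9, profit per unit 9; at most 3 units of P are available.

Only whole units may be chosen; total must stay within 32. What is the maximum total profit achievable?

This is a bounded integer knapsack.
P has the best ratio (9/9); taking only P gives at most 3×9 = 27 (stopped by the cost limit).
Mixing does better — 2×X and 2×P: cost 32 ≤ 32, profit 2·5 + 2·9 = 28.

28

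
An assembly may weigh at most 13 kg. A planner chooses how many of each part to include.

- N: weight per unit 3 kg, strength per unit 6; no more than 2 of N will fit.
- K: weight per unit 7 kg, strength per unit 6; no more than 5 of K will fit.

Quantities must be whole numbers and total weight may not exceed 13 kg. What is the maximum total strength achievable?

2×N and 1×K: weight 13 ≤ 13, strength 2·6 + 1·6 = 18.
1×N and 1×K: weight 10 ≤ 13, strength 1·6 + 1·6 = 12.
Best is 18.

18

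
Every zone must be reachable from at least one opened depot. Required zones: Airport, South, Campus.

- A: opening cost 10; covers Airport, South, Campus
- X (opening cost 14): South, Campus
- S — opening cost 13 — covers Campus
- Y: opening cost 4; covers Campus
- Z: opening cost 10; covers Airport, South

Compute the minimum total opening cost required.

10

A alone covers Airport, South, Campus — every zone.
Total opening cost: 10.
No cover costs less than 10.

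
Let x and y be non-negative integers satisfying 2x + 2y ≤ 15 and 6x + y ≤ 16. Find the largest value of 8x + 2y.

The continuous relaxation peaks at (1.7, 5.8) with value 25.20; rounding to a feasible lattice point costs some objective.
(x,y)=(2,4) is feasible, giving 24.
(x,y)=(2,3) is feasible, giving 22.
(x,y)=(1,6) is feasible, giving 20.
No feasible integer point exceeds 24.

24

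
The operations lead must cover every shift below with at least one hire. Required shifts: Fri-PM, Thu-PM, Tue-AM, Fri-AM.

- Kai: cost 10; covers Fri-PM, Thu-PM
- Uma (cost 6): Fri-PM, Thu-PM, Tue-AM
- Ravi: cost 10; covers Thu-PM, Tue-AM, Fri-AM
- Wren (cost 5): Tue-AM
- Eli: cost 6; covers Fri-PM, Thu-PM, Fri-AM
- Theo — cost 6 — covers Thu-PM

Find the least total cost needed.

Choose Wren and Eli: together they cover Fri-PM, Thu-PM, Tue-AM, Fri-AM — every shift.
Total cost: 5 + 6 = 11.

11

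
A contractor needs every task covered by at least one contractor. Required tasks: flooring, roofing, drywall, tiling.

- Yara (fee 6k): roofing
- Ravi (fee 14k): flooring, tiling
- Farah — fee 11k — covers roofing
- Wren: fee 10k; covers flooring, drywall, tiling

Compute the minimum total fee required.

This is a weighted set-cover instance.
Choose Yara and Wren: together they cover flooring, roofing, drywall, tiling — every task.
Total fee: 6 + 10 = 16.
No cover costs less than 16.

16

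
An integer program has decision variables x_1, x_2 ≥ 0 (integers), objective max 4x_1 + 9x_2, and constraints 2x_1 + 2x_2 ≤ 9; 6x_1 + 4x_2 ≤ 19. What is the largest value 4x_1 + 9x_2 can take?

36

The continuous relaxation peaks at (0, 4.5) with value 40.50; rounding to a feasible lattice point costs some objective.
(x_1,x_2)=(0,4): 2·0+2·4=8≤9, 6·0+4·4=16≤19, objective 36.
(x_1,x_2)=(1,3): 2·1+2·3=8≤9, 6·1+4·3=18≤19, objective 31.
(x_1,x_2)=(0,3): 2·0+2·3=6≤9, 6·0+4·3=12≤19, objective 27.
Maximum is 36 at (x_1,x_2)=(0,4).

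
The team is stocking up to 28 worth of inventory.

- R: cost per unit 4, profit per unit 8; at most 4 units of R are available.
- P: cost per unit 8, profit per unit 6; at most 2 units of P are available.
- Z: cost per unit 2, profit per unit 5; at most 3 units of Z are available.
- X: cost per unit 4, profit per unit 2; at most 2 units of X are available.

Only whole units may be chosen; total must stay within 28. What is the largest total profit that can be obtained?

This is a bounded integer knapsack.
4×R, 3×Z, and 1×X: cost 26 ≤ 28, profit 4·8 + 3·5 + 1·2 = 49.
4×R, 1×P, and 2×Z: cost 28 ≤ 28, profit 4·8 + 1·6 + 2·5 = 48.
Best is 49.

49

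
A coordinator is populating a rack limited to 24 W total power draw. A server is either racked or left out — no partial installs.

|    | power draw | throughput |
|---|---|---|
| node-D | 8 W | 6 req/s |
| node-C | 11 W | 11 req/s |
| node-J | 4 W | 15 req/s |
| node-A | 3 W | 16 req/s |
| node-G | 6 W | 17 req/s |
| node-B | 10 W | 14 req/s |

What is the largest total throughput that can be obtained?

node-J + node-A + node-G + node-B: power draw 4 + 3 + 6 + 10 = 23 ≤ 24, throughput 15 + 16 + 17 + 14 = 62.
node-D + node-J + node-A + node-G: power draw 8 + 4 + 3 + 6 = 21 ≤ 24, throughput 6 + 15 + 16 + 17 = 54.
node-C + node-J + node-A + node-G: power draw 11 + 4 + 3 + 6 = 24 ≤ 24, throughput 11 + 15 + 16 + 17 = 59.
Best is node-J, node-A, node-G, and node-B with total throughput 62.

62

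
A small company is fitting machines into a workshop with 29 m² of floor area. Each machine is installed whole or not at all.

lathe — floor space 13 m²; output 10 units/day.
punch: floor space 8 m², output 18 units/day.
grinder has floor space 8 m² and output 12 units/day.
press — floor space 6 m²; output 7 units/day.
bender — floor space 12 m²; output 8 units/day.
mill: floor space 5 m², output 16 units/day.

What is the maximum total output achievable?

53

Take punch, grinder, press, and mill: floor space 8 + 8 + 6 + 5 = 27 ≤ 29, output 18 + 12 + 7 + 16 = 53.
No other feasible combination does better.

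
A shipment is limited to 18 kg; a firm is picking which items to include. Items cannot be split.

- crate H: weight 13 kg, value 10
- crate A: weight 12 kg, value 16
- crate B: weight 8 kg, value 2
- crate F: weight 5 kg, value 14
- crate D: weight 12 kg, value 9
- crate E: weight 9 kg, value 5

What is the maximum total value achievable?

This is an integer program with binary decision variables.
Allowing fractional choices, the relaxed optimum would be about 30.8, but items are indivisible.
crate A + crate F: weight 12 + 5 = 17 ≤ 18, value 16 + 14 = 30.
crate H + crate F: weight 13 + 5 = 18 ≤ 18, value 10 + 14 = 24.
crate F + crate D: weight 5 + 12 = 17 ≤ 18, value 14 + 9 = 23.
Best is crate A and crate F with total value 30.

30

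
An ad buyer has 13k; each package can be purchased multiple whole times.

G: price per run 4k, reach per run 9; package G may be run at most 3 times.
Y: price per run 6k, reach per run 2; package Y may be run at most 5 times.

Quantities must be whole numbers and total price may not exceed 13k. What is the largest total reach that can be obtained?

G has the best ratio (9/4); taking only G gives at most 3×9 = 27 (stopped by the price limit).
Optimal: 3×G: price 12 ≤ 13, reach 3·9 = 27.

27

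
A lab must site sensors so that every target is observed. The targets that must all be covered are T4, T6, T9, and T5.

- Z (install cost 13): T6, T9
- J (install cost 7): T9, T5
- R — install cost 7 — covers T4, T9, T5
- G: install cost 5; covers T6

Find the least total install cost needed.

12

This is a weighted set-cover instance.
Choose R and G: together they cover T4, T6, T9, T5 — every target.
Total install cost: 7 + 5 = 12.
No cover costs less than 12.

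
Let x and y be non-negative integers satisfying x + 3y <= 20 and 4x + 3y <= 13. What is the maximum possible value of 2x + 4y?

The continuous relaxation peaks at (0, 4.33) with value 17.33; rounding to a feasible lattice point costs some objective.
(x,y)=(0,4): 1·0+3·4=12≤20, 4·0+3·4=12≤13, objective 16.
(x,y)=(1,3): 1·1+3·3=10≤20, 4·1+3·3=13≤13, objective 14.
The best lattice point is (0,4), giving 16.

16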